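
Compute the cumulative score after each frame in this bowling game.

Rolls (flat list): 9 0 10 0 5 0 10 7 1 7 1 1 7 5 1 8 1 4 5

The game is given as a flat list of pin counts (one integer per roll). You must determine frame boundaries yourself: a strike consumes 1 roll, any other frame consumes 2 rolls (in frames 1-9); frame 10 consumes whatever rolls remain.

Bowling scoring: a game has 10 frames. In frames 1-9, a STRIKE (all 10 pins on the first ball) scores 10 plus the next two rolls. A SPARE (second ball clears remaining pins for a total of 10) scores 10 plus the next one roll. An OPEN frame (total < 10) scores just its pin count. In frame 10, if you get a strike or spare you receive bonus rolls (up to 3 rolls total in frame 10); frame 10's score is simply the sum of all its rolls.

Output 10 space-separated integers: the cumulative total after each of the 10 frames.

Frame 1: OPEN (9+0=9). Cumulative: 9
Frame 2: STRIKE. 10 + next two rolls (0+5) = 15. Cumulative: 24
Frame 3: OPEN (0+5=5). Cumulative: 29
Frame 4: SPARE (0+10=10). 10 + next roll (7) = 17. Cumulative: 46
Frame 5: OPEN (7+1=8). Cumulative: 54
Frame 6: OPEN (7+1=8). Cumulative: 62
Frame 7: OPEN (1+7=8). Cumulative: 70
Frame 8: OPEN (5+1=6). Cumulative: 76
Frame 9: OPEN (8+1=9). Cumulative: 85
Frame 10: OPEN. Sum of all frame-10 rolls (4+5) = 9. Cumulative: 94

Answer: 9 24 29 46 54 62 70 76 85 94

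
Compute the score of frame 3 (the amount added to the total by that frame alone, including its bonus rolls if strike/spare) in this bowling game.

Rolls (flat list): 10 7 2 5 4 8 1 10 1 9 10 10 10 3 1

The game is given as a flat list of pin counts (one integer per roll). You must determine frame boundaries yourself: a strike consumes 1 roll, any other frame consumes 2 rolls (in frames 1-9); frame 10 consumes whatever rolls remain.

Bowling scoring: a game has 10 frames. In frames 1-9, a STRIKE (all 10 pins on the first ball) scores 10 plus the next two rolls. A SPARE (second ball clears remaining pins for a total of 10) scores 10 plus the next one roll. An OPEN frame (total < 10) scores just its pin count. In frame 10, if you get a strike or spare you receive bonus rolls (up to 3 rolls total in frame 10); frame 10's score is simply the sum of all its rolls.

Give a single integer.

Frame 1: STRIKE. 10 + next two rolls (7+2) = 19. Cumulative: 19
Frame 2: OPEN (7+2=9). Cumulative: 28
Frame 3: OPEN (5+4=9). Cumulative: 37
Frame 4: OPEN (8+1=9). Cumulative: 46
Frame 5: STRIKE. 10 + next two rolls (1+9) = 20. Cumulative: 66

Answer: 9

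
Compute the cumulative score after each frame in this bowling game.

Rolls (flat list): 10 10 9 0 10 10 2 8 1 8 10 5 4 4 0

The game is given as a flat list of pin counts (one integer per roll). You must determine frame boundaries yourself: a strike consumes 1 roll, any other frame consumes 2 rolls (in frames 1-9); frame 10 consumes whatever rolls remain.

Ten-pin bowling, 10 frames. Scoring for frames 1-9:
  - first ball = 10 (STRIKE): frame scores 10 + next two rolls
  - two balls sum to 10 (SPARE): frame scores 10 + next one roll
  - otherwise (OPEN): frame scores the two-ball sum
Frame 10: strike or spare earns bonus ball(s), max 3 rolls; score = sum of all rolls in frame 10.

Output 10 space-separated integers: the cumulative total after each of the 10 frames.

Answer: 29 48 57 79 99 110 119 138 147 151

Derivation:
Frame 1: STRIKE. 10 + next two rolls (10+9) = 29. Cumulative: 29
Frame 2: STRIKE. 10 + next two rolls (9+0) = 19. Cumulative: 48
Frame 3: OPEN (9+0=9). Cumulative: 57
Frame 4: STRIKE. 10 + next two rolls (10+2) = 22. Cumulative: 79
Frame 5: STRIKE. 10 + next two rolls (2+8) = 20. Cumulative: 99
Frame 6: SPARE (2+8=10). 10 + next roll (1) = 11. Cumulative: 110
Frame 7: OPEN (1+8=9). Cumulative: 119
Frame 8: STRIKE. 10 + next two rolls (5+4) = 19. Cumulative: 138
Frame 9: OPEN (5+4=9). Cumulative: 147
Frame 10: OPEN. Sum of all frame-10 rolls (4+0) = 4. Cumulative: 151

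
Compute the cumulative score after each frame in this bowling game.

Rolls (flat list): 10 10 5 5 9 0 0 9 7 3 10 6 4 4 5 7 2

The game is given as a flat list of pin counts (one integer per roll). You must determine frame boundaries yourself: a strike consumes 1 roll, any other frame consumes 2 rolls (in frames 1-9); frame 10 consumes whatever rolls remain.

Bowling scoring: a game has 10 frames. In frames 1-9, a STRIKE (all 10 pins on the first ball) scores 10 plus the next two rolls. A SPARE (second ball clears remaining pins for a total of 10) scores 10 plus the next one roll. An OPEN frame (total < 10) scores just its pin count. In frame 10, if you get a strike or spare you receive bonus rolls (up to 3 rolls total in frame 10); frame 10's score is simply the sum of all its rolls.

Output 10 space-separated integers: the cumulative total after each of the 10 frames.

Answer: 25 45 64 73 82 102 122 136 145 154

Derivation:
Frame 1: STRIKE. 10 + next two rolls (10+5) = 25. Cumulative: 25
Frame 2: STRIKE. 10 + next two rolls (5+5) = 20. Cumulative: 45
Frame 3: SPARE (5+5=10). 10 + next roll (9) = 19. Cumulative: 64
Frame 4: OPEN (9+0=9). Cumulative: 73
Frame 5: OPEN (0+9=9). Cumulative: 82
Frame 6: SPARE (7+3=10). 10 + next roll (10) = 20. Cumulative: 102
Frame 7: STRIKE. 10 + next two rolls (6+4) = 20. Cumulative: 122
Frame 8: SPARE (6+4=10). 10 + next roll (4) = 14. Cumulative: 136
Frame 9: OPEN (4+5=9). Cumulative: 145
Frame 10: OPEN. Sum of all frame-10 rolls (7+2) = 9. Cumulative: 154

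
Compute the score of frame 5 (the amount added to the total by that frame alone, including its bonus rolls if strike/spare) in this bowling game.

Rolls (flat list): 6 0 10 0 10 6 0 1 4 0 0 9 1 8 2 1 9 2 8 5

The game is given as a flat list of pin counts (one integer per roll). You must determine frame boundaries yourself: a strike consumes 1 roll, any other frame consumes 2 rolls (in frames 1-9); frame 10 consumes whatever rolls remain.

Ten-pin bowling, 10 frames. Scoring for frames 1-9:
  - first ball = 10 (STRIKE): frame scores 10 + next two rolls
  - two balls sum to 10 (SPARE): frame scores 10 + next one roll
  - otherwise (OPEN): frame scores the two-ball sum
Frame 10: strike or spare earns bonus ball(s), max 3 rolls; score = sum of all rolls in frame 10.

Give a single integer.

Answer: 5

Derivation:
Frame 1: OPEN (6+0=6). Cumulative: 6
Frame 2: STRIKE. 10 + next two rolls (0+10) = 20. Cumulative: 26
Frame 3: SPARE (0+10=10). 10 + next roll (6) = 16. Cumulative: 42
Frame 4: OPEN (6+0=6). Cumulative: 48
Frame 5: OPEN (1+4=5). Cumulative: 53
Frame 6: OPEN (0+0=0). Cumulative: 53
Frame 7: SPARE (9+1=10). 10 + next roll (8) = 18. Cumulative: 71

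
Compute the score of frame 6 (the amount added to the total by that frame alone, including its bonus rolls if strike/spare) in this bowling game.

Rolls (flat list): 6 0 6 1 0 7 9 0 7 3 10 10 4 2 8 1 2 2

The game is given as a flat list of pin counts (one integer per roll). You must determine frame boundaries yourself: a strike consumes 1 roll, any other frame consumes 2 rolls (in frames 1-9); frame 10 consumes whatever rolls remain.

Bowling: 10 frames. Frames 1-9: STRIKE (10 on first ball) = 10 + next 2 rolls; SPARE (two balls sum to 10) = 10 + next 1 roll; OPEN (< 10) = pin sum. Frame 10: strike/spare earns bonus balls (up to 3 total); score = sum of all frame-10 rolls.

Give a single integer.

Answer: 24

Derivation:
Frame 1: OPEN (6+0=6). Cumulative: 6
Frame 2: OPEN (6+1=7). Cumulative: 13
Frame 3: OPEN (0+7=7). Cumulative: 20
Frame 4: OPEN (9+0=9). Cumulative: 29
Frame 5: SPARE (7+3=10). 10 + next roll (10) = 20. Cumulative: 49
Frame 6: STRIKE. 10 + next two rolls (10+4) = 24. Cumulative: 73
Frame 7: STRIKE. 10 + next two rolls (4+2) = 16. Cumulative: 89
Frame 8: OPEN (4+2=6). Cumulative: 95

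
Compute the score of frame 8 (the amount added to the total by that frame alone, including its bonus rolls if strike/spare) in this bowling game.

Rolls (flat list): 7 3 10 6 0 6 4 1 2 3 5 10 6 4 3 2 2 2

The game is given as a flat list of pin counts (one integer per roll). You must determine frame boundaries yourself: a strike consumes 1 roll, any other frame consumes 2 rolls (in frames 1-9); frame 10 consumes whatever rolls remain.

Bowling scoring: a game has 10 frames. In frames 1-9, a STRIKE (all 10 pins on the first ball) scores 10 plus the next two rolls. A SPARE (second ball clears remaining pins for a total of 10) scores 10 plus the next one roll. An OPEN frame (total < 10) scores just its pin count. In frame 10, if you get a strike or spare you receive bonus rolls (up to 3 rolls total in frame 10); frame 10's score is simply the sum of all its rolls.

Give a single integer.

Frame 1: SPARE (7+3=10). 10 + next roll (10) = 20. Cumulative: 20
Frame 2: STRIKE. 10 + next two rolls (6+0) = 16. Cumulative: 36
Frame 3: OPEN (6+0=6). Cumulative: 42
Frame 4: SPARE (6+4=10). 10 + next roll (1) = 11. Cumulative: 53
Frame 5: OPEN (1+2=3). Cumulative: 56
Frame 6: OPEN (3+5=8). Cumulative: 64
Frame 7: STRIKE. 10 + next two rolls (6+4) = 20. Cumulative: 84
Frame 8: SPARE (6+4=10). 10 + next roll (3) = 13. Cumulative: 97
Frame 9: OPEN (3+2=5). Cumulative: 102
Frame 10: OPEN. Sum of all frame-10 rolls (2+2) = 4. Cumulative: 106

Answer: 13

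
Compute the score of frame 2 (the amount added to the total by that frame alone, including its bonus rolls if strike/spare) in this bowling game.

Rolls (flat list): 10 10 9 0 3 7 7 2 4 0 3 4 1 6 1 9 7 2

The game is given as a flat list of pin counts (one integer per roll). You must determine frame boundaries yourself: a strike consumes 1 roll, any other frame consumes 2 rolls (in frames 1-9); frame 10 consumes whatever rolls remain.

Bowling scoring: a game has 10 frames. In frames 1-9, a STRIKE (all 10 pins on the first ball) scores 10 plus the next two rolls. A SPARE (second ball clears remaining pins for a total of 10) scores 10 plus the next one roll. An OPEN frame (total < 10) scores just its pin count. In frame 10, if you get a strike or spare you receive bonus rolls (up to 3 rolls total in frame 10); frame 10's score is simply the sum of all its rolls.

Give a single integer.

Frame 1: STRIKE. 10 + next two rolls (10+9) = 29. Cumulative: 29
Frame 2: STRIKE. 10 + next two rolls (9+0) = 19. Cumulative: 48
Frame 3: OPEN (9+0=9). Cumulative: 57
Frame 4: SPARE (3+7=10). 10 + next roll (7) = 17. Cumulative: 74

Answer: 19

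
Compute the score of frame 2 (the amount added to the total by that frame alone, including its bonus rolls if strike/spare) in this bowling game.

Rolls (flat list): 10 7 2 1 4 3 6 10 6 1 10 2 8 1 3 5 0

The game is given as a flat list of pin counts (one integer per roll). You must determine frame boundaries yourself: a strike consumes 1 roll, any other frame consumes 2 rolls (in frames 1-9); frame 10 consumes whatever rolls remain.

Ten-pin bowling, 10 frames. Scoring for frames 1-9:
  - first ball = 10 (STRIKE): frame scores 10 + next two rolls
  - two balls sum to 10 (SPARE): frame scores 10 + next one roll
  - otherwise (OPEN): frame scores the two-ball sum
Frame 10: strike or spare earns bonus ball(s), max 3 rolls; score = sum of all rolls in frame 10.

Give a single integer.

Frame 1: STRIKE. 10 + next two rolls (7+2) = 19. Cumulative: 19
Frame 2: OPEN (7+2=9). Cumulative: 28
Frame 3: OPEN (1+4=5). Cumulative: 33
Frame 4: OPEN (3+6=9). Cumulative: 42

Answer: 9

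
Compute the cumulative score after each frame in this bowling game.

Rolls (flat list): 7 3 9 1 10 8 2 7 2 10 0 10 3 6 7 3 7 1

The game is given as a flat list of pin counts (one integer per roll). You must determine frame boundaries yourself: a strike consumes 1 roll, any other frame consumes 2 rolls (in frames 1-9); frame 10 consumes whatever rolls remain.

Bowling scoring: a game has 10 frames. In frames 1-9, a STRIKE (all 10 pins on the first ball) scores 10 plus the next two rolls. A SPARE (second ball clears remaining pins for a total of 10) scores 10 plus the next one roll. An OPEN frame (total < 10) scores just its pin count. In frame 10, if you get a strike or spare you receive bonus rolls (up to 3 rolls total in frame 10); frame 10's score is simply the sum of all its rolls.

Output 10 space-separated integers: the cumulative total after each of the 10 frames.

Frame 1: SPARE (7+3=10). 10 + next roll (9) = 19. Cumulative: 19
Frame 2: SPARE (9+1=10). 10 + next roll (10) = 20. Cumulative: 39
Frame 3: STRIKE. 10 + next two rolls (8+2) = 20. Cumulative: 59
Frame 4: SPARE (8+2=10). 10 + next roll (7) = 17. Cumulative: 76
Frame 5: OPEN (7+2=9). Cumulative: 85
Frame 6: STRIKE. 10 + next two rolls (0+10) = 20. Cumulative: 105
Frame 7: SPARE (0+10=10). 10 + next roll (3) = 13. Cumulative: 118
Frame 8: OPEN (3+6=9). Cumulative: 127
Frame 9: SPARE (7+3=10). 10 + next roll (7) = 17. Cumulative: 144
Frame 10: OPEN. Sum of all frame-10 rolls (7+1) = 8. Cumulative: 152

Answer: 19 39 59 76 85 105 118 127 144 152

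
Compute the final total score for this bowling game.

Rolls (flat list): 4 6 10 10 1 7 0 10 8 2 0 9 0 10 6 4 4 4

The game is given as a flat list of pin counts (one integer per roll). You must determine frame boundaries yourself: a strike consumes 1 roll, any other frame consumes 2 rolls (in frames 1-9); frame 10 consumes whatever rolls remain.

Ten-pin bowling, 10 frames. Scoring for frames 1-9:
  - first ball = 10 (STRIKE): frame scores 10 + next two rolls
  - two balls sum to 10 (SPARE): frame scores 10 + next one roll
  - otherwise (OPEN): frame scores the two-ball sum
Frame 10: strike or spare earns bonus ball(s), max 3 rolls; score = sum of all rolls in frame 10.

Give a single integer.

Frame 1: SPARE (4+6=10). 10 + next roll (10) = 20. Cumulative: 20
Frame 2: STRIKE. 10 + next two rolls (10+1) = 21. Cumulative: 41
Frame 3: STRIKE. 10 + next two rolls (1+7) = 18. Cumulative: 59
Frame 4: OPEN (1+7=8). Cumulative: 67
Frame 5: SPARE (0+10=10). 10 + next roll (8) = 18. Cumulative: 85
Frame 6: SPARE (8+2=10). 10 + next roll (0) = 10. Cumulative: 95
Frame 7: OPEN (0+9=9). Cumulative: 104
Frame 8: SPARE (0+10=10). 10 + next roll (6) = 16. Cumulative: 120
Frame 9: SPARE (6+4=10). 10 + next roll (4) = 14. Cumulative: 134
Frame 10: OPEN. Sum of all frame-10 rolls (4+4) = 8. Cumulative: 142

Answer: 142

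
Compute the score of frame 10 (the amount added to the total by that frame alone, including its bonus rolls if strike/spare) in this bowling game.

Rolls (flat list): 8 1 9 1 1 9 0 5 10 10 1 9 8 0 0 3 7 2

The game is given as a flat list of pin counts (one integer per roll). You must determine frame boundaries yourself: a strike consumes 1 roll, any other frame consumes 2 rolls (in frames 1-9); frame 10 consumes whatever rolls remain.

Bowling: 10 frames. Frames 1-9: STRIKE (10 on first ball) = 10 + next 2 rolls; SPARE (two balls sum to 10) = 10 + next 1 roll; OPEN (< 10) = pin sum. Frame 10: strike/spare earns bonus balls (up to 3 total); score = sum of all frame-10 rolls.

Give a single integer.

Answer: 9

Derivation:
Frame 1: OPEN (8+1=9). Cumulative: 9
Frame 2: SPARE (9+1=10). 10 + next roll (1) = 11. Cumulative: 20
Frame 3: SPARE (1+9=10). 10 + next roll (0) = 10. Cumulative: 30
Frame 4: OPEN (0+5=5). Cumulative: 35
Frame 5: STRIKE. 10 + next two rolls (10+1) = 21. Cumulative: 56
Frame 6: STRIKE. 10 + next two rolls (1+9) = 20. Cumulative: 76
Frame 7: SPARE (1+9=10). 10 + next roll (8) = 18. Cumulative: 94
Frame 8: OPEN (8+0=8). Cumulative: 102
Frame 9: OPEN (0+3=3). Cumulative: 105
Frame 10: OPEN. Sum of all frame-10 rolls (7+2) = 9. Cumulative: 114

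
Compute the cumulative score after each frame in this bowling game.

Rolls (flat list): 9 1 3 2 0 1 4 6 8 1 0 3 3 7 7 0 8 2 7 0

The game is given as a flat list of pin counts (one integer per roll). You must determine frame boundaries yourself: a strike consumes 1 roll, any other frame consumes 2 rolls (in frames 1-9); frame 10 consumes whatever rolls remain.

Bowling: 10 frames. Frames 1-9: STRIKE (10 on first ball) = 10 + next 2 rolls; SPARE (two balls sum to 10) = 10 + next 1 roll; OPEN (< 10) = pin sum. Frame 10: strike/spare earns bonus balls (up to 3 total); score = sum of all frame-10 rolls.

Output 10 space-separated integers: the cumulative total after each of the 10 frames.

Answer: 13 18 19 37 46 49 66 73 90 97

Derivation:
Frame 1: SPARE (9+1=10). 10 + next roll (3) = 13. Cumulative: 13
Frame 2: OPEN (3+2=5). Cumulative: 18
Frame 3: OPEN (0+1=1). Cumulative: 19
Frame 4: SPARE (4+6=10). 10 + next roll (8) = 18. Cumulative: 37
Frame 5: OPEN (8+1=9). Cumulative: 46
Frame 6: OPEN (0+3=3). Cumulative: 49
Frame 7: SPARE (3+7=10). 10 + next roll (7) = 17. Cumulative: 66
Frame 8: OPEN (7+0=7). Cumulative: 73
Frame 9: SPARE (8+2=10). 10 + next roll (7) = 17. Cumulative: 90
Frame 10: OPEN. Sum of all frame-10 rolls (7+0) = 7. Cumulative: 97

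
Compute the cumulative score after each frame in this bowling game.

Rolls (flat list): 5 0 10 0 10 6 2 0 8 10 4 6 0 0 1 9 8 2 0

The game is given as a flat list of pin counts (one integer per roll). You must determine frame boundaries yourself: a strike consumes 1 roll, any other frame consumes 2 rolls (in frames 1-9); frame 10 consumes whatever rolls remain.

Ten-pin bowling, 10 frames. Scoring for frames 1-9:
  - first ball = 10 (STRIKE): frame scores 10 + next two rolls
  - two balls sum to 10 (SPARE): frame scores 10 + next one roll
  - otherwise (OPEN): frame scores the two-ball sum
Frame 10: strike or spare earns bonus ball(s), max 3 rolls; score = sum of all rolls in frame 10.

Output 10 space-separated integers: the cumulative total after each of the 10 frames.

Answer: 5 25 41 49 57 77 87 87 105 115

Derivation:
Frame 1: OPEN (5+0=5). Cumulative: 5
Frame 2: STRIKE. 10 + next two rolls (0+10) = 20. Cumulative: 25
Frame 3: SPARE (0+10=10). 10 + next roll (6) = 16. Cumulative: 41
Frame 4: OPEN (6+2=8). Cumulative: 49
Frame 5: OPEN (0+8=8). Cumulative: 57
Frame 6: STRIKE. 10 + next two rolls (4+6) = 20. Cumulative: 77
Frame 7: SPARE (4+6=10). 10 + next roll (0) = 10. Cumulative: 87
Frame 8: OPEN (0+0=0). Cumulative: 87
Frame 9: SPARE (1+9=10). 10 + next roll (8) = 18. Cumulative: 105
Frame 10: SPARE. Sum of all frame-10 rolls (8+2+0) = 10. Cumulative: 115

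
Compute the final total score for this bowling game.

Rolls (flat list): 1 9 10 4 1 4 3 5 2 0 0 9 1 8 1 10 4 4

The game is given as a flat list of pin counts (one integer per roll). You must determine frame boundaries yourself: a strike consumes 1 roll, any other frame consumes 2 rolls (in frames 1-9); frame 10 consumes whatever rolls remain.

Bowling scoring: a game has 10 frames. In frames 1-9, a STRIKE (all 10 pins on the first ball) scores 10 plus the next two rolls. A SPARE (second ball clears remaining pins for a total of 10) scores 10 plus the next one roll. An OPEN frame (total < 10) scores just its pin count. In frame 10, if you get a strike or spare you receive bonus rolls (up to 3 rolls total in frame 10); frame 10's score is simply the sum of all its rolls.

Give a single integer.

Frame 1: SPARE (1+9=10). 10 + next roll (10) = 20. Cumulative: 20
Frame 2: STRIKE. 10 + next two rolls (4+1) = 15. Cumulative: 35
Frame 3: OPEN (4+1=5). Cumulative: 40
Frame 4: OPEN (4+3=7). Cumulative: 47
Frame 5: OPEN (5+2=7). Cumulative: 54
Frame 6: OPEN (0+0=0). Cumulative: 54
Frame 7: SPARE (9+1=10). 10 + next roll (8) = 18. Cumulative: 72
Frame 8: OPEN (8+1=9). Cumulative: 81
Frame 9: STRIKE. 10 + next two rolls (4+4) = 18. Cumulative: 99
Frame 10: OPEN. Sum of all frame-10 rolls (4+4) = 8. Cumulative: 107

Answer: 107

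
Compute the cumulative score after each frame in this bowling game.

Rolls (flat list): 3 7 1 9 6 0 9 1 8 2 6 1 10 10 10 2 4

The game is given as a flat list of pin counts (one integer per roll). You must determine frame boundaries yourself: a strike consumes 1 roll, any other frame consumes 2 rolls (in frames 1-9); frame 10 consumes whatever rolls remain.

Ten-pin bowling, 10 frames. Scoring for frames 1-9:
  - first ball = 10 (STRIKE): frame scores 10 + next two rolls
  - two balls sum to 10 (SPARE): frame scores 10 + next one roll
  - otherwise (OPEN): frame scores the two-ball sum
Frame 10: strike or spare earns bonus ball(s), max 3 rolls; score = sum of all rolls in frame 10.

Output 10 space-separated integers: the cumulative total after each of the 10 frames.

Answer: 11 27 33 51 67 74 104 126 142 148

Derivation:
Frame 1: SPARE (3+7=10). 10 + next roll (1) = 11. Cumulative: 11
Frame 2: SPARE (1+9=10). 10 + next roll (6) = 16. Cumulative: 27
Frame 3: OPEN (6+0=6). Cumulative: 33
Frame 4: SPARE (9+1=10). 10 + next roll (8) = 18. Cumulative: 51
Frame 5: SPARE (8+2=10). 10 + next roll (6) = 16. Cumulative: 67
Frame 6: OPEN (6+1=7). Cumulative: 74
Frame 7: STRIKE. 10 + next two rolls (10+10) = 30. Cumulative: 104
Frame 8: STRIKE. 10 + next two rolls (10+2) = 22. Cumulative: 126
Frame 9: STRIKE. 10 + next two rolls (2+4) = 16. Cumulative: 142
Frame 10: OPEN. Sum of all frame-10 rolls (2+4) = 6. Cumulative: 148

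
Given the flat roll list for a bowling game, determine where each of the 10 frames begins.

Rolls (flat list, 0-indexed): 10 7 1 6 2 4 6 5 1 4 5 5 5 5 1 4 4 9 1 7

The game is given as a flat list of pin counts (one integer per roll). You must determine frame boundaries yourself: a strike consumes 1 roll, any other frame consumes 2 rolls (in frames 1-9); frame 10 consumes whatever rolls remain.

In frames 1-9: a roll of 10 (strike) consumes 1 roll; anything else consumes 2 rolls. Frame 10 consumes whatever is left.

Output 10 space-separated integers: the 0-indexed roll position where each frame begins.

Answer: 0 1 3 5 7 9 11 13 15 17

Derivation:
Frame 1 starts at roll index 0: roll=10 (strike), consumes 1 roll
Frame 2 starts at roll index 1: rolls=7,1 (sum=8), consumes 2 rolls
Frame 3 starts at roll index 3: rolls=6,2 (sum=8), consumes 2 rolls
Frame 4 starts at roll index 5: rolls=4,6 (sum=10), consumes 2 rolls
Frame 5 starts at roll index 7: rolls=5,1 (sum=6), consumes 2 rolls
Frame 6 starts at roll index 9: rolls=4,5 (sum=9), consumes 2 rolls
Frame 7 starts at roll index 11: rolls=5,5 (sum=10), consumes 2 rolls
Frame 8 starts at roll index 13: rolls=5,1 (sum=6), consumes 2 rolls
Frame 9 starts at roll index 15: rolls=4,4 (sum=8), consumes 2 rolls
Frame 10 starts at roll index 17: 3 remaining rolls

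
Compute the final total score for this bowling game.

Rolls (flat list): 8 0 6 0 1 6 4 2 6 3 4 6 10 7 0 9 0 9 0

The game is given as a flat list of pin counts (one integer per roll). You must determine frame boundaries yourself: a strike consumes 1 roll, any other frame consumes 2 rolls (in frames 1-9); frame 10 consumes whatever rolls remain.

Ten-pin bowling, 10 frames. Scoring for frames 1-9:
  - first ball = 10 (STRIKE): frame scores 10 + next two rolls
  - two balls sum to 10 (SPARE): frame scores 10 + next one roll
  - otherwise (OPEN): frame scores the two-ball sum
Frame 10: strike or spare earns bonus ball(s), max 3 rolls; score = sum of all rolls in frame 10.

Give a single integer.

Frame 1: OPEN (8+0=8). Cumulative: 8
Frame 2: OPEN (6+0=6). Cumulative: 14
Frame 3: OPEN (1+6=7). Cumulative: 21
Frame 4: OPEN (4+2=6). Cumulative: 27
Frame 5: OPEN (6+3=9). Cumulative: 36
Frame 6: SPARE (4+6=10). 10 + next roll (10) = 20. Cumulative: 56
Frame 7: STRIKE. 10 + next two rolls (7+0) = 17. Cumulative: 73
Frame 8: OPEN (7+0=7). Cumulative: 80
Frame 9: OPEN (9+0=9). Cumulative: 89
Frame 10: OPEN. Sum of all frame-10 rolls (9+0) = 9. Cumulative: 98

Answer: 98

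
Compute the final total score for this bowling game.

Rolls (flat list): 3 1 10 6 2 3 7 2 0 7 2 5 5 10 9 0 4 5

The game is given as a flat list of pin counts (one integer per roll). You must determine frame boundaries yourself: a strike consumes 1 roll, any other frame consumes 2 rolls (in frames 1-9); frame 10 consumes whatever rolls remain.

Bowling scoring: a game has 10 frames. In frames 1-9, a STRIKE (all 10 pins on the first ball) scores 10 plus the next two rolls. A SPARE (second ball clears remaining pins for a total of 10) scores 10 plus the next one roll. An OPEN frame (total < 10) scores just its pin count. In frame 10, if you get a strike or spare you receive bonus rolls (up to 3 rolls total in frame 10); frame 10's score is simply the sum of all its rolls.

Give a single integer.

Frame 1: OPEN (3+1=4). Cumulative: 4
Frame 2: STRIKE. 10 + next two rolls (6+2) = 18. Cumulative: 22
Frame 3: OPEN (6+2=8). Cumulative: 30
Frame 4: SPARE (3+7=10). 10 + next roll (2) = 12. Cumulative: 42
Frame 5: OPEN (2+0=2). Cumulative: 44
Frame 6: OPEN (7+2=9). Cumulative: 53
Frame 7: SPARE (5+5=10). 10 + next roll (10) = 20. Cumulative: 73
Frame 8: STRIKE. 10 + next two rolls (9+0) = 19. Cumulative: 92
Frame 9: OPEN (9+0=9). Cumulative: 101
Frame 10: OPEN. Sum of all frame-10 rolls (4+5) = 9. Cumulative: 110

Answer: 110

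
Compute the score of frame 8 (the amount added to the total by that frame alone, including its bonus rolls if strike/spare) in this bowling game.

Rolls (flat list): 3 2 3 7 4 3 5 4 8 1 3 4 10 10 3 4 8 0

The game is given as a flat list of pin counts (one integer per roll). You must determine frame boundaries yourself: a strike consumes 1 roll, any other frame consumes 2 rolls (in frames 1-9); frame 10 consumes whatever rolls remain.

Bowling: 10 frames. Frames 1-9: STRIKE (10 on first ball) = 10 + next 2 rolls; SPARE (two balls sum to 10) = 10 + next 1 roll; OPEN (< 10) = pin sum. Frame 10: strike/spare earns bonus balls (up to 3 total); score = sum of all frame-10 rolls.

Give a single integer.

Frame 1: OPEN (3+2=5). Cumulative: 5
Frame 2: SPARE (3+7=10). 10 + next roll (4) = 14. Cumulative: 19
Frame 3: OPEN (4+3=7). Cumulative: 26
Frame 4: OPEN (5+4=9). Cumulative: 35
Frame 5: OPEN (8+1=9). Cumulative: 44
Frame 6: OPEN (3+4=7). Cumulative: 51
Frame 7: STRIKE. 10 + next two rolls (10+3) = 23. Cumulative: 74
Frame 8: STRIKE. 10 + next two rolls (3+4) = 17. Cumulative: 91
Frame 9: OPEN (3+4=7). Cumulative: 98
Frame 10: OPEN. Sum of all frame-10 rolls (8+0) = 8. Cumulative: 106

Answer: 17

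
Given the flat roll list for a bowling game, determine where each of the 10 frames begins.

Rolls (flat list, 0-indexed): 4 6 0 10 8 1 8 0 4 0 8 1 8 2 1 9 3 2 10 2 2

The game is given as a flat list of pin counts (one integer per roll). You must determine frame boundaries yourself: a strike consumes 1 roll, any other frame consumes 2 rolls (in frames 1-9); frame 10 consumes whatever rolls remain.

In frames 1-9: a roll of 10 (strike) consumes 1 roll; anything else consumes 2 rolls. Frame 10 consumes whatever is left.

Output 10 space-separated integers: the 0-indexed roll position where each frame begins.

Frame 1 starts at roll index 0: rolls=4,6 (sum=10), consumes 2 rolls
Frame 2 starts at roll index 2: rolls=0,10 (sum=10), consumes 2 rolls
Frame 3 starts at roll index 4: rolls=8,1 (sum=9), consumes 2 rolls
Frame 4 starts at roll index 6: rolls=8,0 (sum=8), consumes 2 rolls
Frame 5 starts at roll index 8: rolls=4,0 (sum=4), consumes 2 rolls
Frame 6 starts at roll index 10: rolls=8,1 (sum=9), consumes 2 rolls
Frame 7 starts at roll index 12: rolls=8,2 (sum=10), consumes 2 rolls
Frame 8 starts at roll index 14: rolls=1,9 (sum=10), consumes 2 rolls
Frame 9 starts at roll index 16: rolls=3,2 (sum=5), consumes 2 rolls
Frame 10 starts at roll index 18: 3 remaining rolls

Answer: 0 2 4 6 8 10 12 14 16 18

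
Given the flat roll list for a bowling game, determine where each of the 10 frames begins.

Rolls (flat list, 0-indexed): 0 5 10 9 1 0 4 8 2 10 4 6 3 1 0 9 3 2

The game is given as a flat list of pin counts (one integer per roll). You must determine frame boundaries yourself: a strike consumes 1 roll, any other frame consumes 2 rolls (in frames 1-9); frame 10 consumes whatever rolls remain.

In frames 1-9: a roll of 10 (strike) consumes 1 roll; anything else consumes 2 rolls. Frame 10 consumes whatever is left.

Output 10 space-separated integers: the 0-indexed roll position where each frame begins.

Frame 1 starts at roll index 0: rolls=0,5 (sum=5), consumes 2 rolls
Frame 2 starts at roll index 2: roll=10 (strike), consumes 1 roll
Frame 3 starts at roll index 3: rolls=9,1 (sum=10), consumes 2 rolls
Frame 4 starts at roll index 5: rolls=0,4 (sum=4), consumes 2 rolls
Frame 5 starts at roll index 7: rolls=8,2 (sum=10), consumes 2 rolls
Frame 6 starts at roll index 9: roll=10 (strike), consumes 1 roll
Frame 7 starts at roll index 10: rolls=4,6 (sum=10), consumes 2 rolls
Frame 8 starts at roll index 12: rolls=3,1 (sum=4), consumes 2 rolls
Frame 9 starts at roll index 14: rolls=0,9 (sum=9), consumes 2 rolls
Frame 10 starts at roll index 16: 2 remaining rolls

Answer: 0 2 3 5 7 9 10 12 14 16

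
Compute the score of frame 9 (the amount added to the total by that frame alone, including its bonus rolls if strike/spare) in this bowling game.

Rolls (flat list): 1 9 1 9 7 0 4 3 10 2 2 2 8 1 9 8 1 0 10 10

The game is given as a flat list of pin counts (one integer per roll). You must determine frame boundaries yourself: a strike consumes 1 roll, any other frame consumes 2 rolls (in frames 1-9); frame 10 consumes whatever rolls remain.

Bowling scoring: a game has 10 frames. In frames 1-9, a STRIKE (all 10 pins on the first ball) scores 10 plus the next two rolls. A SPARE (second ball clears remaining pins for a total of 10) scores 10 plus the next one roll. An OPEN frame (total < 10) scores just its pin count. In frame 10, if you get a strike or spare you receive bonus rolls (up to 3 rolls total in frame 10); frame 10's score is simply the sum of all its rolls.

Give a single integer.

Answer: 9

Derivation:
Frame 1: SPARE (1+9=10). 10 + next roll (1) = 11. Cumulative: 11
Frame 2: SPARE (1+9=10). 10 + next roll (7) = 17. Cumulative: 28
Frame 3: OPEN (7+0=7). Cumulative: 35
Frame 4: OPEN (4+3=7). Cumulative: 42
Frame 5: STRIKE. 10 + next two rolls (2+2) = 14. Cumulative: 56
Frame 6: OPEN (2+2=4). Cumulative: 60
Frame 7: SPARE (2+8=10). 10 + next roll (1) = 11. Cumulative: 71
Frame 8: SPARE (1+9=10). 10 + next roll (8) = 18. Cumulative: 89
Frame 9: OPEN (8+1=9). Cumulative: 98
Frame 10: SPARE. Sum of all frame-10 rolls (0+10+10) = 20. Cumulative: 118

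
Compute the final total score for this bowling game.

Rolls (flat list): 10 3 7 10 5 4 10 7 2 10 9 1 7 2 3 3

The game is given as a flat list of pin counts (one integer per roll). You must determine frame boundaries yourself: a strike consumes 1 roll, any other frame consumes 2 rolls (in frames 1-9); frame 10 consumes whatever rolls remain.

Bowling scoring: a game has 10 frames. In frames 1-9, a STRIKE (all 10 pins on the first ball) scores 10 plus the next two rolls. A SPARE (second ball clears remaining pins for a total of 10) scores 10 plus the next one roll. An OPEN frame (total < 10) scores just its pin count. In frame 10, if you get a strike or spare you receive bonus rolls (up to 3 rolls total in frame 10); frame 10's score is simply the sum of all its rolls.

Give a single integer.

Answer: 148

Derivation:
Frame 1: STRIKE. 10 + next two rolls (3+7) = 20. Cumulative: 20
Frame 2: SPARE (3+7=10). 10 + next roll (10) = 20. Cumulative: 40
Frame 3: STRIKE. 10 + next two rolls (5+4) = 19. Cumulative: 59
Frame 4: OPEN (5+4=9). Cumulative: 68
Frame 5: STRIKE. 10 + next two rolls (7+2) = 19. Cumulative: 87
Frame 6: OPEN (7+2=9). Cumulative: 96
Frame 7: STRIKE. 10 + next two rolls (9+1) = 20. Cumulative: 116
Frame 8: SPARE (9+1=10). 10 + next roll (7) = 17. Cumulative: 133
Frame 9: OPEN (7+2=9). Cumulative: 142
Frame 10: OPEN. Sum of all frame-10 rolls (3+3) = 6. Cumulative: 148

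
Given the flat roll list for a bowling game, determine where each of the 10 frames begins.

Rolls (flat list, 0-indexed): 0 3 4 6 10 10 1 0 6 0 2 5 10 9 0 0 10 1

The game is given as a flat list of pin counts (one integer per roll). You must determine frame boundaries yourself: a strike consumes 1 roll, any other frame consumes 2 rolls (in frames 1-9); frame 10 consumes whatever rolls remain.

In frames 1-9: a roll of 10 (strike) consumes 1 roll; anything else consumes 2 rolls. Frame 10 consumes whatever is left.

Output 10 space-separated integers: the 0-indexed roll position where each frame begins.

Answer: 0 2 4 5 6 8 10 12 13 15

Derivation:
Frame 1 starts at roll index 0: rolls=0,3 (sum=3), consumes 2 rolls
Frame 2 starts at roll index 2: rolls=4,6 (sum=10), consumes 2 rolls
Frame 3 starts at roll index 4: roll=10 (strike), consumes 1 roll
Frame 4 starts at roll index 5: roll=10 (strike), consumes 1 roll
Frame 5 starts at roll index 6: rolls=1,0 (sum=1), consumes 2 rolls
Frame 6 starts at roll index 8: rolls=6,0 (sum=6), consumes 2 rolls
Frame 7 starts at roll index 10: rolls=2,5 (sum=7), consumes 2 rolls
Frame 8 starts at roll index 12: roll=10 (strike), consumes 1 roll
Frame 9 starts at roll index 13: rolls=9,0 (sum=9), consumes 2 rolls
Frame 10 starts at roll index 15: 3 remaining rolls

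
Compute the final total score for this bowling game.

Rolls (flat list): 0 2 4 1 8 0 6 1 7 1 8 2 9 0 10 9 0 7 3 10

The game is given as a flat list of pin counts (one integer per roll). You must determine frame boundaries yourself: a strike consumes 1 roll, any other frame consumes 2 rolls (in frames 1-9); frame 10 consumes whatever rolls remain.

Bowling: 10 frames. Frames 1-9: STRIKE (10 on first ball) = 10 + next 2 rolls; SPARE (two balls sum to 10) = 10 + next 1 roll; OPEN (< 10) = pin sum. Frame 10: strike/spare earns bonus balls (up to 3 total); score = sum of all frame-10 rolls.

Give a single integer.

Answer: 106

Derivation:
Frame 1: OPEN (0+2=2). Cumulative: 2
Frame 2: OPEN (4+1=5). Cumulative: 7
Frame 3: OPEN (8+0=8). Cumulative: 15
Frame 4: OPEN (6+1=7). Cumulative: 22
Frame 5: OPEN (7+1=8). Cumulative: 30
Frame 6: SPARE (8+2=10). 10 + next roll (9) = 19. Cumulative: 49
Frame 7: OPEN (9+0=9). Cumulative: 58
Frame 8: STRIKE. 10 + next two rolls (9+0) = 19. Cumulative: 77
Frame 9: OPEN (9+0=9). Cumulative: 86
Frame 10: SPARE. Sum of all frame-10 rolls (7+3+10) = 20. Cumulative: 106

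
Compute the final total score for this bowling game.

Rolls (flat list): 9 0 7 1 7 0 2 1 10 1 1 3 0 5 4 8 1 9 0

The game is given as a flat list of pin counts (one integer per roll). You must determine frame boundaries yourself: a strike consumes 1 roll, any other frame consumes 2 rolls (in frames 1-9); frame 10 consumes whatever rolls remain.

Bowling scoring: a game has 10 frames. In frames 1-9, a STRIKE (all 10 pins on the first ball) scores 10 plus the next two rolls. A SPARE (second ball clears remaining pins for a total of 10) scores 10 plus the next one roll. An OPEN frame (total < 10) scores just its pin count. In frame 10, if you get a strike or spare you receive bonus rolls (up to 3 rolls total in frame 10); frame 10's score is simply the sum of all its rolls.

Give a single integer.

Frame 1: OPEN (9+0=9). Cumulative: 9
Frame 2: OPEN (7+1=8). Cumulative: 17
Frame 3: OPEN (7+0=7). Cumulative: 24
Frame 4: OPEN (2+1=3). Cumulative: 27
Frame 5: STRIKE. 10 + next two rolls (1+1) = 12. Cumulative: 39
Frame 6: OPEN (1+1=2). Cumulative: 41
Frame 7: OPEN (3+0=3). Cumulative: 44
Frame 8: OPEN (5+4=9). Cumulative: 53
Frame 9: OPEN (8+1=9). Cumulative: 62
Frame 10: OPEN. Sum of all frame-10 rolls (9+0) = 9. Cumulative: 71

Answer: 71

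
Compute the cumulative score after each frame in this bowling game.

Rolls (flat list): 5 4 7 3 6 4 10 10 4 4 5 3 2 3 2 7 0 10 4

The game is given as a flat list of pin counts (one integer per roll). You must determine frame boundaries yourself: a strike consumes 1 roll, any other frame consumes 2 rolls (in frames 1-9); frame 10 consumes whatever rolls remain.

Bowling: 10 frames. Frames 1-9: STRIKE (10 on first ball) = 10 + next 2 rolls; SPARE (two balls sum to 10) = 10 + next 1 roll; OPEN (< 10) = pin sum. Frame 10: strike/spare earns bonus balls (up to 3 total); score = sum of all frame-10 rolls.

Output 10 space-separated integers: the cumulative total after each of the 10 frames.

Answer: 9 25 45 69 87 95 103 108 117 131

Derivation:
Frame 1: OPEN (5+4=9). Cumulative: 9
Frame 2: SPARE (7+3=10). 10 + next roll (6) = 16. Cumulative: 25
Frame 3: SPARE (6+4=10). 10 + next roll (10) = 20. Cumulative: 45
Frame 4: STRIKE. 10 + next two rolls (10+4) = 24. Cumulative: 69
Frame 5: STRIKE. 10 + next two rolls (4+4) = 18. Cumulative: 87
Frame 6: OPEN (4+4=8). Cumulative: 95
Frame 7: OPEN (5+3=8). Cumulative: 103
Frame 8: OPEN (2+3=5). Cumulative: 108
Frame 9: OPEN (2+7=9). Cumulative: 117
Frame 10: SPARE. Sum of all frame-10 rolls (0+10+4) = 14. Cumulative: 131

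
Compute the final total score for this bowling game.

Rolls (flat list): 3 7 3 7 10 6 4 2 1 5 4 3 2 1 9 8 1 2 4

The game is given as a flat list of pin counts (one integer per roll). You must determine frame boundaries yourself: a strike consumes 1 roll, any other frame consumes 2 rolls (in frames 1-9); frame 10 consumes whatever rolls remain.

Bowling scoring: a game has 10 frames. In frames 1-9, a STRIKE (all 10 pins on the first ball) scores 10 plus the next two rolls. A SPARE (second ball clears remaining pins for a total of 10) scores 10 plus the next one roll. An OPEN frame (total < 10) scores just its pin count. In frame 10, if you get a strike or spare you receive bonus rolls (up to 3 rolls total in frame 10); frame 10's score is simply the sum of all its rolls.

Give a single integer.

Frame 1: SPARE (3+7=10). 10 + next roll (3) = 13. Cumulative: 13
Frame 2: SPARE (3+7=10). 10 + next roll (10) = 20. Cumulative: 33
Frame 3: STRIKE. 10 + next two rolls (6+4) = 20. Cumulative: 53
Frame 4: SPARE (6+4=10). 10 + next roll (2) = 12. Cumulative: 65
Frame 5: OPEN (2+1=3). Cumulative: 68
Frame 6: OPEN (5+4=9). Cumulative: 77
Frame 7: OPEN (3+2=5). Cumulative: 82
Frame 8: SPARE (1+9=10). 10 + next roll (8) = 18. Cumulative: 100
Frame 9: OPEN (8+1=9). Cumulative: 109
Frame 10: OPEN. Sum of all frame-10 rolls (2+4) = 6. Cumulative: 115

Answer: 115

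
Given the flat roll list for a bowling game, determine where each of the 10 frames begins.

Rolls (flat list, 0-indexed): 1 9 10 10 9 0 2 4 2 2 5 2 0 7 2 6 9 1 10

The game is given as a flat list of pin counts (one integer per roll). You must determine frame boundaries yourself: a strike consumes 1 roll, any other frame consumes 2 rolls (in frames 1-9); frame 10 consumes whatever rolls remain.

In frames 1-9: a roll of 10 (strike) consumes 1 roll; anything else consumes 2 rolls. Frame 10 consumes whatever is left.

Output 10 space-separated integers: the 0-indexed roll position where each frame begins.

Answer: 0 2 3 4 6 8 10 12 14 16

Derivation:
Frame 1 starts at roll index 0: rolls=1,9 (sum=10), consumes 2 rolls
Frame 2 starts at roll index 2: roll=10 (strike), consumes 1 roll
Frame 3 starts at roll index 3: roll=10 (strike), consumes 1 roll
Frame 4 starts at roll index 4: rolls=9,0 (sum=9), consumes 2 rolls
Frame 5 starts at roll index 6: rolls=2,4 (sum=6), consumes 2 rolls
Frame 6 starts at roll index 8: rolls=2,2 (sum=4), consumes 2 rolls
Frame 7 starts at roll index 10: rolls=5,2 (sum=7), consumes 2 rolls
Frame 8 starts at roll index 12: rolls=0,7 (sum=7), consumes 2 rolls
Frame 9 starts at roll index 14: rolls=2,6 (sum=8), consumes 2 rolls
Frame 10 starts at roll index 16: 3 remaining rolls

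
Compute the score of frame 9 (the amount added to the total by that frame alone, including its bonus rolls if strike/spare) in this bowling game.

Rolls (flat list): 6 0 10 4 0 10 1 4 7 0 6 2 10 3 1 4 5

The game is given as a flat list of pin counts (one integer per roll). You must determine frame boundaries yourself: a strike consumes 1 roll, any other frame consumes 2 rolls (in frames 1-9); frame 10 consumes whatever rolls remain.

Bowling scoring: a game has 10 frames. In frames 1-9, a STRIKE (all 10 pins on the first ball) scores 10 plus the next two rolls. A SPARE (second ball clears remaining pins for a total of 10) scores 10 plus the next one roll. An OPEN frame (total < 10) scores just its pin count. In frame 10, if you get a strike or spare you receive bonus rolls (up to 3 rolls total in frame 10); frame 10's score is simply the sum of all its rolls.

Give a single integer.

Answer: 4

Derivation:
Frame 1: OPEN (6+0=6). Cumulative: 6
Frame 2: STRIKE. 10 + next two rolls (4+0) = 14. Cumulative: 20
Frame 3: OPEN (4+0=4). Cumulative: 24
Frame 4: STRIKE. 10 + next two rolls (1+4) = 15. Cumulative: 39
Frame 5: OPEN (1+4=5). Cumulative: 44
Frame 6: OPEN (7+0=7). Cumulative: 51
Frame 7: OPEN (6+2=8). Cumulative: 59
Frame 8: STRIKE. 10 + next two rolls (3+1) = 14. Cumulative: 73
Frame 9: OPEN (3+1=4). Cumulative: 77
Frame 10: OPEN. Sum of all frame-10 rolls (4+5) = 9. Cumulative: 86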